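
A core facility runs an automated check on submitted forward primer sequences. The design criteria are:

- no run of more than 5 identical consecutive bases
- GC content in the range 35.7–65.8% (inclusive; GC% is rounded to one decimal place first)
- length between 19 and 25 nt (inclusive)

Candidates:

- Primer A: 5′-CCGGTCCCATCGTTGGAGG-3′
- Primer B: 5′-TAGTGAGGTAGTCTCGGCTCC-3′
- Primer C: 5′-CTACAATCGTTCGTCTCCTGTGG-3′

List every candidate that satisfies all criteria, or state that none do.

Primer A (19 nt, A=2 T=4 G=7 C=6): longest run = 3 ✓; GC 13/19 = 68.4%, outside 35.7–65.8% ✗; length 19 ✓ — fails.
Primer B (21 nt, A=3 T=6 G=7 C=5): longest run = 2 ✓; GC 12/21 = 57.1% ✓; length 21 ✓ — passes.
Primer C (23 nt, A=3 T=8 G=5 C=7): longest run = 2 ✓; GC 12/23 = 52.2% ✓; length 23 ✓ — passes.

Primer B and Primer C.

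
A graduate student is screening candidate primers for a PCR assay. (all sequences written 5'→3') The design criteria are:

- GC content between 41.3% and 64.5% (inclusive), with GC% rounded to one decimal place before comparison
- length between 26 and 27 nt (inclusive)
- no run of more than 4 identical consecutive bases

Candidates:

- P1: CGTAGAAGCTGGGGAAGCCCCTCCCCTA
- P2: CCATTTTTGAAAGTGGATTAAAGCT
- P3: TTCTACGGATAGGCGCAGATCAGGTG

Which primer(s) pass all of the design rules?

P1 (28 nt, A=6 T=4 G=8 C=10): GC 18/28 = 64.3% ✓; length 28, outside 26–27 ✗; longest run = 4 ✓ — fails.
P2 (25 nt, A=8 T=9 G=5 C=3): GC 8/25 = 32.0%, outside 41.3–64.5% ✗; length 25, outside 26–27 ✗; longest run = 5, exceeds 4 ✗ — fails.
P3 (26 nt, A=6 T=6 G=9 C=5): GC 14/26 = 53.8% ✓; length 26 ✓; longest run = 2 ✓ — passes.

P3 only.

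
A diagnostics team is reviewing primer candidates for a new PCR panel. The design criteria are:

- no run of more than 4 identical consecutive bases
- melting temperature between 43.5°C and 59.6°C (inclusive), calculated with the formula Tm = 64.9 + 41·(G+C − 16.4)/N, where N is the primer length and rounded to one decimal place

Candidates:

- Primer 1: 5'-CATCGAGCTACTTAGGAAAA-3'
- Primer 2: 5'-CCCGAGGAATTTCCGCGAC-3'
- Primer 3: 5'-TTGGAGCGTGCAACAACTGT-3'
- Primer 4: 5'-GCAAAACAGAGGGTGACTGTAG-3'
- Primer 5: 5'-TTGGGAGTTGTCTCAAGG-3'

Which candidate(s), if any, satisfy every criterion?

Primer 1 (20 nt, A=8 T=4 G=4 C=4): longest run = 4 ✓; Tm = 64.9 + 41·(8 − 16.4)/20 = 47.7°C ✓ — passes.
Primer 2 (19 nt, A=4 T=3 G=5 C=7): longest run = 3 ✓; Tm = 64.9 + 41·(12 − 16.4)/19 = 55.4°C ✓ — passes.
Primer 3 (20 nt, A=5 T=5 G=6 C=4): longest run = 2 ✓; Tm = 64.9 + 41·(10 − 16.4)/20 = 51.8°C ✓ — passes.
Primer 4 (22 nt, A=8 T=3 G=8 C=3): longest run = 4 ✓; Tm = 64.9 + 41·(11 − 16.4)/22 = 54.8°C ✓ — passes.
Primer 5 (18 nt, A=3 T=6 G=7 C=2): longest run = 3 ✓; Tm = 64.9 + 41·(9 − 16.4)/18 = 48.0°C ✓ — passes.

Primer 1, Primer 2, Primer 3, Primer 4 and Primer 5.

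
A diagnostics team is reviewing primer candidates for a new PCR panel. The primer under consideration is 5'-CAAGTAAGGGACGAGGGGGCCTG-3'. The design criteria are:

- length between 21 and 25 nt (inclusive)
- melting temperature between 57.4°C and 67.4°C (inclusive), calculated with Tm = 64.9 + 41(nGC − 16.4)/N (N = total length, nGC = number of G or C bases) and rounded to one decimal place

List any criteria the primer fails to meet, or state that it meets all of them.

Base counts: A=6, T=2, G=11, C=4 (length 23).
length: length 23 ✓
Tm: Tm = 64.9 + 41·(15 − 16.4)/23 = 62.4°C ✓

Meets all criteria.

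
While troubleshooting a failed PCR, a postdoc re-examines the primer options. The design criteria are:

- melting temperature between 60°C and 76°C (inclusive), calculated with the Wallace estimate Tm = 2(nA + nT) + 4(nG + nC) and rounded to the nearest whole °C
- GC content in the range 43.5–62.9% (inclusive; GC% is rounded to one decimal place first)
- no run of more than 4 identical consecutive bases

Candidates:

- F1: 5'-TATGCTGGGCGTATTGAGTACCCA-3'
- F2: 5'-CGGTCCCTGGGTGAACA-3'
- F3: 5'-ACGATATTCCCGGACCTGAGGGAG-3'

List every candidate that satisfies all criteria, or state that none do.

F1 (24 nt, A=5 T=7 G=7 C=5): Tm = 2·12 + 4·12 = 72°C ✓; GC 12/24 = 50.0% ✓; longest run = 3 ✓ — passes.
F2 (17 nt, A=3 T=3 G=6 C=5): Tm = 2·6 + 4·11 = 56°C, outside 60–76°C ✗; GC 11/17 = 64.7%, outside 43.5–62.9% ✗; longest run = 3 ✓ — fails.
F3 (24 nt, A=6 T=4 G=8 C=6): Tm = 2·10 + 4·14 = 76°C ✓; GC 14/24 = 58.3% ✓; longest run = 3 ✓ — passes.

F1 and F3.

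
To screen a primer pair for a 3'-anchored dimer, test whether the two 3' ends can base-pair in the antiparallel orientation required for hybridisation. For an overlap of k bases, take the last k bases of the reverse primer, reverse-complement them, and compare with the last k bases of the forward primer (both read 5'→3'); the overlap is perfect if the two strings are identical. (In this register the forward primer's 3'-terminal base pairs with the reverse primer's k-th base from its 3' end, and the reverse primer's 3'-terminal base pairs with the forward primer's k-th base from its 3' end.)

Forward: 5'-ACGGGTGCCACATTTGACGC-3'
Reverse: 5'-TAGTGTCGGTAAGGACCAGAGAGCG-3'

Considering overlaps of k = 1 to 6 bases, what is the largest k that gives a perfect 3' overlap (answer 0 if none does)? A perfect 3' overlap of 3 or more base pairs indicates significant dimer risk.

Longest perfect overlap: 3 complementary base pairs; significant dimer risk (threshold 3).

Last 6 bases (5'→3') — forward …TGACGC, reverse …AGAGCG.
Reverse complement of the reverse primer's last 6 bases: CGCTCT; its first k bases are the reverse complement of the reverse primer's last k bases, so a perfect k-base overlap needs the forward primer's last k bases to equal them.
Comparing (forward last k vs required): k=1: C vs C ✓; k=2: GC vs CG ✗; k=3: CGC vs CGC ✓; k=4: ACGC vs CGCT ✗; k=5: GACGC vs CGCTC ✗; k=6: TGACGC vs CGCTCT ✗.
Perfect overlaps at k = 1, 3; the largest is 3.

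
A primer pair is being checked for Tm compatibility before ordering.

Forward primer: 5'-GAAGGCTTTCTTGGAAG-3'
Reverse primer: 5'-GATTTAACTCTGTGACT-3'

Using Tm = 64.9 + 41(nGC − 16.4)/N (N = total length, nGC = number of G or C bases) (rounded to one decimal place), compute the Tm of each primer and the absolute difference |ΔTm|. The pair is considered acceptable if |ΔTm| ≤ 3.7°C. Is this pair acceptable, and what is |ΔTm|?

|ΔTm| = 4.8°C; the pair is not acceptable.

Forward: G+C = 8, N = 17 → Tm = 64.9 + 41·(8 − 16.4)/17 = 44.6°C.
Reverse: G+C = 6, N = 17 → Tm = 64.9 + 41·(6 − 16.4)/17 = 39.8°C.
|ΔTm| = |44.6 − 39.8| = 4.8°C, > 3.7°C.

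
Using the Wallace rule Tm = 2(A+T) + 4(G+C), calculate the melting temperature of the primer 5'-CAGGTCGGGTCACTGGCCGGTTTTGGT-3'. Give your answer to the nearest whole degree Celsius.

Base counts: A=2, T=8, G=11, C=6 (length 27).
Tm = 2·(2+8) + 4·(11+6) = 2·10 + 4·17 = 20 + 68 = 88°C.

88°C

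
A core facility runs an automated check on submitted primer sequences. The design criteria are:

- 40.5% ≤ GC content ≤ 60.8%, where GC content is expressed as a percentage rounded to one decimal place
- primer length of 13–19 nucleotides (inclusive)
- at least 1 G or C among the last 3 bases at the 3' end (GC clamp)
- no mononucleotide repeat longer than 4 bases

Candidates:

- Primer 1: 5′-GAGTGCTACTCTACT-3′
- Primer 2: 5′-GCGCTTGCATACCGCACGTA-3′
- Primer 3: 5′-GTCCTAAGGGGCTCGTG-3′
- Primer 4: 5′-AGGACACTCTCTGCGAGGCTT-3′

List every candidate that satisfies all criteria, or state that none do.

Primer 1 (15 nt, A=3 T=5 G=3 C=4): GC 7/15 = 46.7% ✓; length 15 ✓; 3' end ACT has 1 G/C ✓; longest run = 1 ✓ — passes.
Primer 2 (20 nt, A=4 T=4 G=5 C=7): GC 12/20 = 60.0% ✓; length 20, outside 13–19 ✗; 3' end GTA has 1 G/C ✓; longest run = 2 ✓ — fails.
Primer 3 (17 nt, A=2 T=4 G=7 C=4): GC 11/17 = 64.7%, outside 40.5–60.8% ✗; length 17 ✓; 3' end GTG has 2 G/C ✓; longest run = 4 ✓ — fails.
Primer 4 (21 nt, A=4 T=5 G=6 C=6): GC 12/21 = 57.1% ✓; length 21, outside 13–19 ✗; 3' end CTT has 1 G/C ✓; longest run = 2 ✓ — fails.

Primer 1 only.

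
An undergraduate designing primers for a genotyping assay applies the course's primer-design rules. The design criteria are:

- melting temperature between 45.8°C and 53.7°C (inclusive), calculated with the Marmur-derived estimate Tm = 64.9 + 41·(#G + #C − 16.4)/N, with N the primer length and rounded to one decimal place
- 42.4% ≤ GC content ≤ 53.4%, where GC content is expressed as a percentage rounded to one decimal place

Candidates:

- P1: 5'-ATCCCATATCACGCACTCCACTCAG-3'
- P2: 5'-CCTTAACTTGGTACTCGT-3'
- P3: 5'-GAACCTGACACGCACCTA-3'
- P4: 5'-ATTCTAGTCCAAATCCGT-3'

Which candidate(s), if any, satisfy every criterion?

P1 (25 nt, A=7 T=5 G=2 C=11): Tm = 64.9 + 41·(13 − 16.4)/25 = 59.3°C, outside 45.8–53.7°C ✗; GC 13/25 = 52.0% ✓ — fails.
P2 (18 nt, A=3 T=7 G=3 C=5): Tm = 64.9 + 41·(8 − 16.4)/18 = 45.8°C ✓; GC 8/18 = 44.4% ✓ — passes.
P3 (18 nt, A=6 T=2 G=3 C=7): Tm = 64.9 + 41·(10 − 16.4)/18 = 50.3°C ✓; GC 10/18 = 55.6%, outside 42.4–53.4% ✗ — fails.
P4 (18 nt, A=5 T=6 G=2 C=5): Tm = 64.9 + 41·(7 − 16.4)/18 = 43.5°C, outside 45.8–53.7°C ✗; GC 7/18 = 38.9%, outside 42.4–53.4% ✗ — fails.

P2 only.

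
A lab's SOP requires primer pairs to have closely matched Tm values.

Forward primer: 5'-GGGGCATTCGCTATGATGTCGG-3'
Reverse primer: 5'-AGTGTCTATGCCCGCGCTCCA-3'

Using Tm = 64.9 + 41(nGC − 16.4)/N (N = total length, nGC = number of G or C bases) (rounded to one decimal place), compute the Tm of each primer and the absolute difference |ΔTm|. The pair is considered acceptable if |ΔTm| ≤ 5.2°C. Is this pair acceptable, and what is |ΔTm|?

|ΔTm| = 0.3°C; the pair is acceptable.

Forward: G+C = 13, N = 22 → Tm = 64.9 + 41·(13 − 16.4)/22 = 58.6°C.
Reverse: G+C = 13, N = 21 → Tm = 64.9 + 41·(13 − 16.4)/21 = 58.3°C.
|ΔTm| = |58.6 − 58.3| = 0.3°C, ≤ 5.2°C.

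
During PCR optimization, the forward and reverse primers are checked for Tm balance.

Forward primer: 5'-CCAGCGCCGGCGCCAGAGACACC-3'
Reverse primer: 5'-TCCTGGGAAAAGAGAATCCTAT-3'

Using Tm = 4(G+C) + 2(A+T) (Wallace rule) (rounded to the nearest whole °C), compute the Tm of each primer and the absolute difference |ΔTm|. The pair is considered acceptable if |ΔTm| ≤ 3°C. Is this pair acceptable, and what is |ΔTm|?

|ΔTm| = 20°C; the pair is not acceptable.

Forward: A=5 T=0 G=7 C=11 → Tm = 2·5 + 4·18 = 82°C.
Reverse: A=8 T=5 G=5 C=4 → Tm = 2·13 + 4·9 = 62°C.
|ΔTm| = |82 − 62| = 20°C, > 3°C.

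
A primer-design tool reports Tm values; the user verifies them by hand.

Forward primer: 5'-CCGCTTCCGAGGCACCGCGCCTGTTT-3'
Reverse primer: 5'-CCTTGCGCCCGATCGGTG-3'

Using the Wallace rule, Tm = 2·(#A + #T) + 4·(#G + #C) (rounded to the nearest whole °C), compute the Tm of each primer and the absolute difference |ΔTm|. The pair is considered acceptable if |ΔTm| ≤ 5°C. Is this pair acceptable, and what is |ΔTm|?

Forward: A=2 T=6 G=7 C=11 → Tm = 2·8 + 4·18 = 88°C.
Reverse: A=1 T=4 G=6 C=7 → Tm = 2·5 + 4·13 = 62°C.
|ΔTm| = |88 − 62| = 26°C, > 5°C.

|ΔTm| = 26°C; the pair is not acceptable.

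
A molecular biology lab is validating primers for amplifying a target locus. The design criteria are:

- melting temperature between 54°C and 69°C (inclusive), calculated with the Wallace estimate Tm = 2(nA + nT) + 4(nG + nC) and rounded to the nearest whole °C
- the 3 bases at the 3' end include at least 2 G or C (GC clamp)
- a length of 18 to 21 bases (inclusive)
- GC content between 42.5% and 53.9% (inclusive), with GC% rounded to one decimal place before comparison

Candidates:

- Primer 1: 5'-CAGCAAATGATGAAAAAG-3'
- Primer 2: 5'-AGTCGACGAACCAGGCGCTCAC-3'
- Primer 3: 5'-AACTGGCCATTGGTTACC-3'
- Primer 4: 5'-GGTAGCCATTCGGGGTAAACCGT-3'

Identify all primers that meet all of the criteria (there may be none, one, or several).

Primer 1 (18 nt, A=10 T=2 G=4 C=2): Tm = 2·12 + 4·6 = 48°C, outside 54–69°C ✗; 3' end AAG has 1 G/C, need ≥2 ✗; length 18 ✓; GC 6/18 = 33.3%, outside 42.5–53.9% ✗ — fails.
Primer 2 (22 nt, A=6 T=2 G=6 C=8): Tm = 2·8 + 4·14 = 72°C, outside 54–69°C ✗; 3' end CAC has 2 G/C ✓; length 22, outside 18–21 ✗; GC 14/22 = 63.6%, outside 42.5–53.9% ✗ — fails.
Primer 3 (18 nt, A=4 T=5 G=4 C=5): Tm = 2·9 + 4·9 = 54°C ✓; 3' end ACC has 2 G/C ✓; length 18 ✓; GC 9/18 = 50.0% ✓ — passes.
Primer 4 (23 nt, A=5 T=5 G=8 C=5): Tm = 2·10 + 4·13 = 72°C, outside 54–69°C ✗; 3' end CGT has 2 G/C ✓; length 23, outside 18–21 ✗; GC 13/23 = 56.5%, outside 42.5–53.9% ✗ — fails.

Primer 3 only.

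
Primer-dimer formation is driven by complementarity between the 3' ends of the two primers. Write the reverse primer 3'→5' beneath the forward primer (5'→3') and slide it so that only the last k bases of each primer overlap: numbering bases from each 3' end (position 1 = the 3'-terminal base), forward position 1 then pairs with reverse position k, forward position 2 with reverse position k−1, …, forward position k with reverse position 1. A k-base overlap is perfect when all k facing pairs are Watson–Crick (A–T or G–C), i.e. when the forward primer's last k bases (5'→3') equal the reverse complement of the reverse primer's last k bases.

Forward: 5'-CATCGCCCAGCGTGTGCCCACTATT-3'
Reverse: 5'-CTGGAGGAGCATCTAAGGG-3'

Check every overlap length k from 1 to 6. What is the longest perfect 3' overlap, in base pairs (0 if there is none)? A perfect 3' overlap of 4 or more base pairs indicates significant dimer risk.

Longest perfect overlap: 0 complementary base pairs; below the dimer-risk threshold (threshold 4).

Last 6 bases (5'→3') — forward …ACTATT, reverse …TAAGGG.
Reverse complement of the reverse primer's last 6 bases: CCCTTA; its first k bases are the reverse complement of the reverse primer's last k bases, so a perfect k-base overlap needs the forward primer's last k bases to equal them.
Comparing (forward last k vs required): k=1: T vs C ✗; k=2: TT vs CC ✗; k=3: ATT vs CCC ✗; k=4: TATT vs CCCT ✗; k=5: CTATT vs CCCTT ✗; k=6: ACTATT vs CCCTTA ✗.
No overlap length from 1 to 6 is perfect, so the longest perfect 3' overlap is 0.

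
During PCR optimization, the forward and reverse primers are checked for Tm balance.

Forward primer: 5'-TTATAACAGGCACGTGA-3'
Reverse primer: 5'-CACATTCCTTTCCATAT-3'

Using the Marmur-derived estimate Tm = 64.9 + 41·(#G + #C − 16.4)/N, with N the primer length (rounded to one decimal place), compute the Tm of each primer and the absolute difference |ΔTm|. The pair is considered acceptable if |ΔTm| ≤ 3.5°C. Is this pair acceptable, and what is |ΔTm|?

|ΔTm| = 2.4°C; the pair is acceptable.

Forward: G+C = 7, N = 17 → Tm = 64.9 + 41·(7 − 16.4)/17 = 42.2°C.
Reverse: G+C = 6, N = 17 → Tm = 64.9 + 41·(6 − 16.4)/17 = 39.8°C.
|ΔTm| = |42.2 − 39.8| = 2.4°C, ≤ 3.5°C.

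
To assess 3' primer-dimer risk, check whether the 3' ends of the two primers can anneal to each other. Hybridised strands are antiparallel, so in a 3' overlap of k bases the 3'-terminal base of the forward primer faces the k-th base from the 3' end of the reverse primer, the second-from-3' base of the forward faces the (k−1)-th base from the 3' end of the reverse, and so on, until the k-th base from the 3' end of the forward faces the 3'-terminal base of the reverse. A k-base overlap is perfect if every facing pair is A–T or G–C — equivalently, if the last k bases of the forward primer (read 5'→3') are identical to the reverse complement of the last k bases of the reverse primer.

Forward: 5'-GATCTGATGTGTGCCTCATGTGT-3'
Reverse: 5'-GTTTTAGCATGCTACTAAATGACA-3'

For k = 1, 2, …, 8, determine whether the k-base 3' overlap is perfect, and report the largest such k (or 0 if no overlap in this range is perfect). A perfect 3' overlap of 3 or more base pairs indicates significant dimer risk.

Longest perfect overlap: 3 complementary base pairs; significant dimer risk (threshold 3).

Last 8 bases (5'→3') — forward …TCATGTGT, reverse …AAATGACA.
Reverse complement of the reverse primer's last 8 bases: TGTCATTT; its first k bases are the reverse complement of the reverse primer's last k bases, so a perfect k-base overlap needs the forward primer's last k bases to equal them.
Comparing (forward last k vs required): k=1: T vs T ✓; k=2: GT vs TG ✗; k=3: TGT vs TGT ✓; k=4: GTGT vs TGTC ✗; k=5: TGTGT vs TGTCA ✗; k=6: ATGTGT vs TGTCAT ✗; k=7: CATGTGT vs TGTCATT ✗; k=8: TCATGTGT vs TGTCATTT ✗.
Perfect overlaps at k = 1, 3; the largest is 3.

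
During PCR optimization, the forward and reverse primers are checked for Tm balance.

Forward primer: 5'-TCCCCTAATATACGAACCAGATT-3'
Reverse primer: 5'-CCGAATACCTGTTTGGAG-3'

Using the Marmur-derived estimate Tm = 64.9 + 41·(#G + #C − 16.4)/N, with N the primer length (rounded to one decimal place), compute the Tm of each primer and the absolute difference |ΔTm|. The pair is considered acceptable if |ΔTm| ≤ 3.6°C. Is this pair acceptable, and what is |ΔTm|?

|ΔTm| = 3.7°C; the pair is not acceptable.

Forward: G+C = 9, N = 23 → Tm = 64.9 + 41·(9 − 16.4)/23 = 51.7°C.
Reverse: G+C = 9, N = 18 → Tm = 64.9 + 41·(9 − 16.4)/18 = 48.0°C.
|ΔTm| = |51.7 − 48.0| = 3.7°C, > 3.6°C.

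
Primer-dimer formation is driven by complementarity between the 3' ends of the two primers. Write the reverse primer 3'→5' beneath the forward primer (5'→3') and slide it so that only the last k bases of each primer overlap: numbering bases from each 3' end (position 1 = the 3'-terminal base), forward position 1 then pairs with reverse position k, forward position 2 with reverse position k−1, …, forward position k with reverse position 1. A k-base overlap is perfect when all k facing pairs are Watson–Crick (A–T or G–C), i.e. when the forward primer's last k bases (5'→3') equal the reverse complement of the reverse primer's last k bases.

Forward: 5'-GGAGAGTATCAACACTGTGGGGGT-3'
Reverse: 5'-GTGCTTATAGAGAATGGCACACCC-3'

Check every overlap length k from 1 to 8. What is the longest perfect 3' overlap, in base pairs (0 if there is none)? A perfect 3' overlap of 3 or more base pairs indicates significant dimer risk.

Longest perfect overlap: 4 complementary base pairs; significant dimer risk (threshold 3).

Last 8 bases (5'→3') — forward …GTGGGGGT, reverse …GCACACCC.
Reverse complement of the reverse primer's last 8 bases: GGGTGTGC; its first k bases are the reverse complement of the reverse primer's last k bases, so a perfect k-base overlap needs the forward primer's last k bases to equal them.
Comparing (forward last k vs required): k=1: T vs G ✗; k=2: GT vs GG ✗; k=3: GGT vs GGG ✗; k=4: GGGT vs GGGT ✓; k=5: GGGGT vs GGGTG ✗; k=6: GGGGGT vs GGGTGT ✗; k=7: TGGGGGT vs GGGTGTG ✗; k=8: GTGGGGGT vs GGGTGTGC ✗.
Only k = 4 is perfect, so the longest perfect 3' overlap is 4.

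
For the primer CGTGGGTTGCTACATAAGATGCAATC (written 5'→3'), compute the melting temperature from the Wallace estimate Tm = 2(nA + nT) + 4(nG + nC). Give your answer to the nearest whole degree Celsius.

76°C

Base counts: A=7, T=7, G=7, C=5 (length 26).
Tm = 2·(7+7) + 4·(7+5) = 2·14 + 4·12 = 28 + 48 = 76°C.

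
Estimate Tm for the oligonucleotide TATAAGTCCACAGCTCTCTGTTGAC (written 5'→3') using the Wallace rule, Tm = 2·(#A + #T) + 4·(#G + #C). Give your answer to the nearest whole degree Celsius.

Base counts: A=6, T=8, G=4, C=7 (length 25).
Tm = 2·(6+8) + 4·(4+7) = 2·14 + 4·11 = 28 + 44 = 72°C.

72°C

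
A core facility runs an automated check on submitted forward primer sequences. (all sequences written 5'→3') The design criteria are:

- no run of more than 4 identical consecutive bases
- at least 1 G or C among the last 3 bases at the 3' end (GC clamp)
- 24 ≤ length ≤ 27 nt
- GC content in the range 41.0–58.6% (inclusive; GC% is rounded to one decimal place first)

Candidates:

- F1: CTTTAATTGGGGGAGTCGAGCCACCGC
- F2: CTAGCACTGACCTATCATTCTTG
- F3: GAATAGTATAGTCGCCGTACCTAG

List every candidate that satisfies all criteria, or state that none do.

F1 (27 nt, A=5 T=6 G=9 C=7): longest run = 5, exceeds 4 ✗; 3' end CGC has 3 G/C ✓; length 27 ✓; GC 16/27 = 59.3%, outside 41.0–58.6% ✗ — fails.
F2 (23 nt, A=5 T=8 G=3 C=7): longest run = 2 ✓; 3' end TTG has 1 G/C ✓; length 23, outside 24–27 ✗; GC 10/23 = 43.5% ✓ — fails.
F3 (24 nt, A=7 T=6 G=6 C=5): longest run = 2 ✓; 3' end TAG has 1 G/C ✓; length 24 ✓; GC 11/24 = 45.8% ✓ — passes.

F3 only.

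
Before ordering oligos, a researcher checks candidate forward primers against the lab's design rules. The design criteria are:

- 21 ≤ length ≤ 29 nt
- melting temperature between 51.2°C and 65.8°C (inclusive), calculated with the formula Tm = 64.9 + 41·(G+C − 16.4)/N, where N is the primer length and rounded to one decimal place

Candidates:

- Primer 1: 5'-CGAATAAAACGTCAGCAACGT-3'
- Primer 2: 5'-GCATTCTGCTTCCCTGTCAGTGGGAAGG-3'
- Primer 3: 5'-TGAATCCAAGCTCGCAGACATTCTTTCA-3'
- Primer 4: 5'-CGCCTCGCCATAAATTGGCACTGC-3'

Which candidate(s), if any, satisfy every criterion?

Primer 1 (21 nt, A=9 T=3 G=4 C=5): length 21 ✓; Tm = 64.9 + 41·(9 − 16.4)/21 = 50.5°C, outside 51.2–65.8°C ✗ — fails.
Primer 2 (28 nt, A=4 T=8 G=9 C=7): length 28 ✓; Tm = 64.9 + 41·(16 − 16.4)/28 = 64.3°C ✓ — passes.
Primer 3 (28 nt, A=8 T=8 G=4 C=8): length 28 ✓; Tm = 64.9 + 41·(12 − 16.4)/28 = 58.5°C ✓ — passes.
Primer 4 (24 nt, A=5 T=5 G=5 C=9): length 24 ✓; Tm = 64.9 + 41·(14 − 16.4)/24 = 60.8°C ✓ — passes.

Primer 2, Primer 3 and Primer 4.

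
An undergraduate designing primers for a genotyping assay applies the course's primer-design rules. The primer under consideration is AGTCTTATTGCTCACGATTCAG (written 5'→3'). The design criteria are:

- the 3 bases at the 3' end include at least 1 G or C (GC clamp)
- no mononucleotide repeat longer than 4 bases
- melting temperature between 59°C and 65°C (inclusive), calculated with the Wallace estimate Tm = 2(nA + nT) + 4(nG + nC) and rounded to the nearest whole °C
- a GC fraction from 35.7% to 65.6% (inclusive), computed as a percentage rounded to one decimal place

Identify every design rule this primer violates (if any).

Meets all criteria.

Base counts: A=5, T=8, G=4, C=5 (length 22).
GC clamp: 3' end CAG has 2 G/C ✓
homopolymer run: longest run = 2 ✓
Tm: Tm = 2·13 + 4·9 = 62°C ✓
GC content: GC 9/22 = 40.9% ✓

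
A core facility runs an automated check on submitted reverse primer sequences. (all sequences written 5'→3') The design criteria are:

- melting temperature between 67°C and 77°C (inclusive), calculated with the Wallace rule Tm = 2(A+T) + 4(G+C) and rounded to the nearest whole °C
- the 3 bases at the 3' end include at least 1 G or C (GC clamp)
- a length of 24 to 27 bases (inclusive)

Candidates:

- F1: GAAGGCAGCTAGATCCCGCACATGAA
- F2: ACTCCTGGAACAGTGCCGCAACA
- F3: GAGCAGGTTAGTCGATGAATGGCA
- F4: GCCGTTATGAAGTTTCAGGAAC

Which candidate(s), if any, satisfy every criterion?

F3 only.

F1 (26 nt, A=9 T=3 G=7 C=7): Tm = 2·12 + 4·14 = 80°C, outside 67–77°C ✗; 3' end GAA has 1 G/C ✓; length 26 ✓ — fails.
F2 (23 nt, A=7 T=3 G=5 C=8): Tm = 2·10 + 4·13 = 72°C ✓; 3' end ACA has 1 G/C ✓; length 23, outside 24–27 ✗ — fails.
F3 (24 nt, A=7 T=5 G=9 C=3): Tm = 2·12 + 4·12 = 72°C ✓; 3' end GCA has 2 G/C ✓; length 24 ✓ — passes.
F4 (22 nt, A=6 T=6 G=6 C=4): Tm = 2·12 + 4·10 = 64°C, outside 67–77°C ✗; 3' end AAC has 1 G/C ✓; length 22, outside 24–27 ✗ — fails.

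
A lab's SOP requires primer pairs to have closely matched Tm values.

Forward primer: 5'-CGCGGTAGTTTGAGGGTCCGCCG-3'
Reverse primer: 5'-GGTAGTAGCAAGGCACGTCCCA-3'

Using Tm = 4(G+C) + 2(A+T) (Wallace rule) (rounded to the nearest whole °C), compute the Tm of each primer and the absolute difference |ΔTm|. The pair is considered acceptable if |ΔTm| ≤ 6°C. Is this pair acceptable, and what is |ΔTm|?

|ΔTm| = 8°C; the pair is not acceptable.

Forward: A=2 T=5 G=10 C=6 → Tm = 2·7 + 4·16 = 78°C.
Reverse: A=6 T=3 G=7 C=6 → Tm = 2·9 + 4·13 = 70°C.
|ΔTm| = |78 − 70| = 8°C, > 6°C.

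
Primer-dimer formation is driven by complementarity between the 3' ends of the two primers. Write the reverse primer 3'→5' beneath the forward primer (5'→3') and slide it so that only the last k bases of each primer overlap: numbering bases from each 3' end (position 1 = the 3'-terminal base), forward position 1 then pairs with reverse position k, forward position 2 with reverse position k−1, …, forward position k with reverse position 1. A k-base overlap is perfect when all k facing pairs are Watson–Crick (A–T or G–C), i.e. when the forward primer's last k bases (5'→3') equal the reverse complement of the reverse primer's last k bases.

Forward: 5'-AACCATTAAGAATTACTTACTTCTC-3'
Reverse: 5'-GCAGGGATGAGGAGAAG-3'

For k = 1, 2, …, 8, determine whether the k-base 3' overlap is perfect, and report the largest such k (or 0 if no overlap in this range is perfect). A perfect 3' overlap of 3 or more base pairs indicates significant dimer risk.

Last 8 bases (5'→3') — forward …TACTTCTC, reverse …AGGAGAAG.
Reverse complement of the reverse primer's last 8 bases: CTTCTCCT; its first k bases are the reverse complement of the reverse primer's last k bases, so a perfect k-base overlap needs the forward primer's last k bases to equal them.
Comparing (forward last k vs required): k=1: C vs C ✓; k=2: TC vs CT ✗; k=3: CTC vs CTT ✗; k=4: TCTC vs CTTC ✗; k=5: TTCTC vs CTTCT ✗; k=6: CTTCTC vs CTTCTC ✓; k=7: ACTTCTC vs CTTCTCC ✗; k=8: TACTTCTC vs CTTCTCCT ✗.
Perfect overlaps at k = 1, 6; the largest is 6.

Longest perfect overlap: 6 complementary base pairs; significant dimer risk (threshold 3).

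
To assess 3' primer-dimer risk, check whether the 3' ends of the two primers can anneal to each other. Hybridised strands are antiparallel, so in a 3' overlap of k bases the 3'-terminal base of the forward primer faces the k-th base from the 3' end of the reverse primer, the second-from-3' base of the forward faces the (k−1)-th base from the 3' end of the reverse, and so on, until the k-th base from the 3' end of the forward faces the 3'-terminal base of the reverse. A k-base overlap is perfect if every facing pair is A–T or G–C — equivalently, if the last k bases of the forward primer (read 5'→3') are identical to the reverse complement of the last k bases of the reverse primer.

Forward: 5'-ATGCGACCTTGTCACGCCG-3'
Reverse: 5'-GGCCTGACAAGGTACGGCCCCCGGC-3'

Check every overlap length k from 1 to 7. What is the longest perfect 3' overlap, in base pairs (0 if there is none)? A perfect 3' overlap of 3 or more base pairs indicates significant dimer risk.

Longest perfect overlap: 4 complementary base pairs; significant dimer risk (threshold 3).

Last 7 bases (5'→3') — forward …CACGCCG, reverse …CCCCGGC.
Reverse complement of the reverse primer's last 7 bases: GCCGGGG; its first k bases are the reverse complement of the reverse primer's last k bases, so a perfect k-base overlap needs the forward primer's last k bases to equal them.
Comparing (forward last k vs required): k=1: G vs G ✓; k=2: CG vs GC ✗; k=3: CCG vs GCC ✗; k=4: GCCG vs GCCG ✓; k=5: CGCCG vs GCCGG ✗; k=6: ACGCCG vs GCCGGG ✗; k=7: CACGCCG vs GCCGGGG ✗.
Perfect overlaps at k = 1, 4; the largest is 4.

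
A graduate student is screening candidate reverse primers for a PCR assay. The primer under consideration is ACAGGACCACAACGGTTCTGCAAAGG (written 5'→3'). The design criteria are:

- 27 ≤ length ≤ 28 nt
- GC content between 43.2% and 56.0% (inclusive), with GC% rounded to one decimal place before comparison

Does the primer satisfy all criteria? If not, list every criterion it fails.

Base counts: A=9, T=3, G=7, C=7 (length 26).
length: length 26, outside 27–28 ✗
GC content: GC 14/26 = 53.8% ✓

Fails: length.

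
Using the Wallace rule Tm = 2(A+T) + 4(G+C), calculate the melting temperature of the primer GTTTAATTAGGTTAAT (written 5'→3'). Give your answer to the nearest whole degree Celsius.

38°C

Base counts: A=5, T=8, G=3, C=0 (length 16).
Tm = 2·(5+8) + 4·(3+0) = 2·13 + 4·3 = 26 + 12 = 38°C.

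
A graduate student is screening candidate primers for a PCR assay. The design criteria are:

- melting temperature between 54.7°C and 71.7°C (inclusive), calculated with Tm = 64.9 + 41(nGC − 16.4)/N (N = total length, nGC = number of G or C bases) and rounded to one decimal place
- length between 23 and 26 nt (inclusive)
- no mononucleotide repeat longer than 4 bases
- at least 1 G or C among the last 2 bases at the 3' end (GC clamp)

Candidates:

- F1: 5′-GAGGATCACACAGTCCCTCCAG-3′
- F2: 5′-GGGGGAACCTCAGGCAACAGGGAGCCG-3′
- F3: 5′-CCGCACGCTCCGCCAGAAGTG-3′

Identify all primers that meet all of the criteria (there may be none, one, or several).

F1 (22 nt, A=6 T=3 G=5 C=8): Tm = 64.9 + 41·(13 − 16.4)/22 = 58.6°C ✓; length 22, outside 23–26 ✗; longest run = 3 ✓; 3' end AG has 1 G/C ✓ — fails.
F2 (27 nt, A=7 T=1 G=12 C=7): Tm = 64.9 + 41·(19 − 16.4)/27 = 68.8°C ✓; length 27, outside 23–26 ✗; longest run = 5, exceeds 4 ✗; 3' end CG has 2 G/C ✓ — fails.
F3 (21 nt, A=4 T=2 G=6 C=9): Tm = 64.9 + 41·(15 − 16.4)/21 = 62.2°C ✓; length 21, outside 23–26 ✗; longest run = 2 ✓; 3' end TG has 1 G/C ✓ — fails.

None of the candidates satisfy all criteria.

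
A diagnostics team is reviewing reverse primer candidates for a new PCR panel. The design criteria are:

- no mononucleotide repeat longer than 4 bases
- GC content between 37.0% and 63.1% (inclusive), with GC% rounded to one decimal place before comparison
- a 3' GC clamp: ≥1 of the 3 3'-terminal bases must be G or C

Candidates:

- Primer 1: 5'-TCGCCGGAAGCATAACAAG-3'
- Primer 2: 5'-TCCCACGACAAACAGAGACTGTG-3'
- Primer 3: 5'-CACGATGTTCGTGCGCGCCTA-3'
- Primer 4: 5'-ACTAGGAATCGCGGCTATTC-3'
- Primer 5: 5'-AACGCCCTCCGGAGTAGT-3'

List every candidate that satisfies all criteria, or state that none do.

Primer 1 (19 nt, A=7 T=2 G=5 C=5): longest run = 2 ✓; GC 10/19 = 52.6% ✓; 3' end AAG has 1 G/C ✓ — passes.
Primer 2 (23 nt, A=8 T=3 G=5 C=7): longest run = 3 ✓; GC 12/23 = 52.2% ✓; 3' end GTG has 2 G/C ✓ — passes.
Primer 3 (21 nt, A=3 T=5 G=6 C=7): longest run = 2 ✓; GC 13/21 = 61.9% ✓; 3' end CTA has 1 G/C ✓ — passes.
Primer 4 (20 nt, A=5 T=5 G=5 C=5): longest run = 2 ✓; GC 10/20 = 50.0% ✓; 3' end TTC has 1 G/C ✓ — passes.
Primer 5 (18 nt, A=4 T=3 G=5 C=6): longest run = 3 ✓; GC 11/18 = 61.1% ✓; 3' end AGT has 1 G/C ✓ — passes.

Primer 1, Primer 2, Primer 3, Primer 4 and Primer 5.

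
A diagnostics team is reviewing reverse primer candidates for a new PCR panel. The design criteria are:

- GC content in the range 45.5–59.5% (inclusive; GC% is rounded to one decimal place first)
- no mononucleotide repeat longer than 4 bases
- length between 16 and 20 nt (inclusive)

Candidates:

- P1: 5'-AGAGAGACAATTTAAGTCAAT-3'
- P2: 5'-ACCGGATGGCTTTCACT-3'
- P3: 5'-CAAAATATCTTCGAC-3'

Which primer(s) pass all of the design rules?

P1 (21 nt, A=10 T=5 G=4 C=2): GC 6/21 = 28.6%, outside 45.5–59.5% ✗; longest run = 3 ✓; length 21, outside 16–20 ✗ — fails.
P2 (17 nt, A=3 T=5 G=4 C=5): GC 9/17 = 52.9% ✓; longest run = 3 ✓; length 17 ✓ — passes.
P3 (15 nt, A=6 T=4 G=1 C=4): GC 5/15 = 33.3%, outside 45.5–59.5% ✗; longest run = 4 ✓; length 15, outside 16–20 ✗ — fails.

P2 only.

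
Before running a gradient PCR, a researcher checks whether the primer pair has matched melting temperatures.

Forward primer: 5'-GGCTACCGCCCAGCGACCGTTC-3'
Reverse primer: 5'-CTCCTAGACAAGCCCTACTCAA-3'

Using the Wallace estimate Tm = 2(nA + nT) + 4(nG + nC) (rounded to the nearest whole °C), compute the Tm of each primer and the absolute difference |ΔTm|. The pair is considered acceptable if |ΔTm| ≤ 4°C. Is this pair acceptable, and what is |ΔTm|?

|ΔTm| = 10°C; the pair is not acceptable.

Forward: A=3 T=3 G=6 C=10 → Tm = 2·6 + 4·16 = 76°C.
Reverse: A=7 T=4 G=2 C=9 → Tm = 2·11 + 4·11 = 66°C.
|ΔTm| = |76 − 66| = 10°C, > 4°C.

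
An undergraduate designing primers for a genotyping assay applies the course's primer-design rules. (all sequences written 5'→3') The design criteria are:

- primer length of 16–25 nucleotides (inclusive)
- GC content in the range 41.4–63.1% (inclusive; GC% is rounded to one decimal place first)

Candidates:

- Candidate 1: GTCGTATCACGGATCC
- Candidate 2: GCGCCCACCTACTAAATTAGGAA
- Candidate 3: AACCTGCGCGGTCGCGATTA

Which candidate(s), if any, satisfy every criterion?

Candidate 1 (16 nt, A=3 T=4 G=4 C=5): length 16 ✓; GC 9/16 = 56.3% ✓ — passes.
Candidate 2 (23 nt, A=8 T=4 G=4 C=7): length 23 ✓; GC 11/23 = 47.8% ✓ — passes.
Candidate 3 (20 nt, A=4 T=4 G=6 C=6): length 20 ✓; GC 12/20 = 60.0% ✓ — passes.

Candidate 1, Candidate 2 and Candidate 3.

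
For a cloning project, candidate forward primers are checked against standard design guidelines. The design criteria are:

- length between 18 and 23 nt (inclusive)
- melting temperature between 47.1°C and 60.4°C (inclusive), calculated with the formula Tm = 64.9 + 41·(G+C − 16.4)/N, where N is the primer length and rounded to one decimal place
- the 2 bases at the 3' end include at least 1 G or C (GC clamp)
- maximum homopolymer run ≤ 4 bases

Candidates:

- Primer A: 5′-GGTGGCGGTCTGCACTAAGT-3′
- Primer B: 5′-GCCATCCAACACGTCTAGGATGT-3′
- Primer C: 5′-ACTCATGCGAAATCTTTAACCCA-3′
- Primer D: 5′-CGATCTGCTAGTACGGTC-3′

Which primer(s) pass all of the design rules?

Primer A, Primer B, Primer C and Primer D.

Primer A (20 nt, A=3 T=5 G=8 C=4): length 20 ✓; Tm = 64.9 + 41·(12 − 16.4)/20 = 55.9°C ✓; 3' end GT has 1 G/C ✓; longest run = 2 ✓ — passes.
Primer B (23 nt, A=6 T=5 G=5 C=7): length 23 ✓; Tm = 64.9 + 41·(12 − 16.4)/23 = 57.1°C ✓; 3' end GT has 1 G/C ✓; longest run = 2 ✓ — passes.
Primer C (23 nt, A=8 T=6 G=2 C=7): length 23 ✓; Tm = 64.9 + 41·(9 − 16.4)/23 = 51.7°C ✓; 3' end CA has 1 G/C ✓; longest run = 3 ✓ — passes.
Primer D (18 nt, A=3 T=5 G=5 C=5): length 18 ✓; Tm = 64.9 + 41·(10 − 16.4)/18 = 50.3°C ✓; 3' end TC has 1 G/C ✓; longest run = 2 ✓ — passes.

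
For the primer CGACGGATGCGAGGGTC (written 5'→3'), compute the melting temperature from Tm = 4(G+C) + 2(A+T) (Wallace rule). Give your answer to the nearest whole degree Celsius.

Base counts: A=3, T=2, G=8, C=4 (length 17).
Tm = 2·(3+2) + 4·(8+4) = 2·5 + 4·12 = 10 + 48 = 58°C.

58°C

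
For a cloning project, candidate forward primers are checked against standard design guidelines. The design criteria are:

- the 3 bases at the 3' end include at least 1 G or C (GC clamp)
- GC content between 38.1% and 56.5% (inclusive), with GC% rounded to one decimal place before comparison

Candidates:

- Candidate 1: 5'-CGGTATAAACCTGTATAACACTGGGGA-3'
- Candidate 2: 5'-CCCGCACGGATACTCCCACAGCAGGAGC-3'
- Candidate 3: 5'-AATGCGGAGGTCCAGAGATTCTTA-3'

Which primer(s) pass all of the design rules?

Candidate 1 (27 nt, A=9 T=6 G=7 C=5): 3' end GGA has 2 G/C ✓; GC 12/27 = 44.4% ✓ — passes.
Candidate 2 (28 nt, A=7 T=2 G=7 C=12): 3' end AGC has 2 G/C ✓; GC 19/28 = 67.9%, outside 38.1–56.5% ✗ — fails.
Candidate 3 (24 nt, A=7 T=6 G=7 C=4): 3' end TTA has 0 G/C, need ≥1 ✗; GC 11/24 = 45.8% ✓ — fails.

Candidate 1 only.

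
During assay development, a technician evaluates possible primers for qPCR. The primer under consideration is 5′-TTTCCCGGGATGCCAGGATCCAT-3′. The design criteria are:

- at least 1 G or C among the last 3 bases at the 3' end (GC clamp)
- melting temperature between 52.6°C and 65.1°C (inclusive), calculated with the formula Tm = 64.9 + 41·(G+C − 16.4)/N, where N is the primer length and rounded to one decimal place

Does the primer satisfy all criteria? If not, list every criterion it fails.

Meets all criteria.

Base counts: A=4, T=6, G=6, C=7 (length 23).
GC clamp: 3' end CAT has 1 G/C ✓
Tm: Tm = 64.9 + 41·(13 − 16.4)/23 = 58.8°C ✓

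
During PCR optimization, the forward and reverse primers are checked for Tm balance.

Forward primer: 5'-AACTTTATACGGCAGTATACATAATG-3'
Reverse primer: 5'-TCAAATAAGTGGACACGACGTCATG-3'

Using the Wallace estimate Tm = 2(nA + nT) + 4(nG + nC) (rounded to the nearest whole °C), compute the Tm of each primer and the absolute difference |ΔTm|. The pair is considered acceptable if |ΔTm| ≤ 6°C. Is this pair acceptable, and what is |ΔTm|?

|ΔTm| = 4°C; the pair is acceptable.

Forward: A=10 T=8 G=4 C=4 → Tm = 2·18 + 4·8 = 68°C.
Reverse: A=9 T=5 G=6 C=5 → Tm = 2·14 + 4·11 = 72°C.
|ΔTm| = |68 − 72| = 4°C, ≤ 6°C.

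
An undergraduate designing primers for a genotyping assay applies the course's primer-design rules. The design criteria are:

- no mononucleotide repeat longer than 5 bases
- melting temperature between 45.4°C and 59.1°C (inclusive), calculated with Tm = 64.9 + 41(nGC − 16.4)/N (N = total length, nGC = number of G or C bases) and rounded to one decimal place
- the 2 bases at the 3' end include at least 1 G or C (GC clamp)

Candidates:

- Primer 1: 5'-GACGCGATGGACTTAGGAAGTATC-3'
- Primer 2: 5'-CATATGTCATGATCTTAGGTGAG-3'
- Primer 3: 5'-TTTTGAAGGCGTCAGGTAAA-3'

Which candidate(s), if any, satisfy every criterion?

Primer 1 and Primer 2.

Primer 1 (24 nt, A=7 T=5 G=8 C=4): longest run = 2 ✓; Tm = 64.9 + 41·(12 − 16.4)/24 = 57.4°C ✓; 3' end TC has 1 G/C ✓ — passes.
Primer 2 (23 nt, A=6 T=8 G=6 C=3): longest run = 2 ✓; Tm = 64.9 + 41·(9 − 16.4)/23 = 51.7°C ✓; 3' end AG has 1 G/C ✓ — passes.
Primer 3 (20 nt, A=6 T=6 G=6 C=2): longest run = 4 ✓; Tm = 64.9 + 41·(8 − 16.4)/20 = 47.7°C ✓; 3' end AA has 0 G/C, need ≥1 ✗ — fails.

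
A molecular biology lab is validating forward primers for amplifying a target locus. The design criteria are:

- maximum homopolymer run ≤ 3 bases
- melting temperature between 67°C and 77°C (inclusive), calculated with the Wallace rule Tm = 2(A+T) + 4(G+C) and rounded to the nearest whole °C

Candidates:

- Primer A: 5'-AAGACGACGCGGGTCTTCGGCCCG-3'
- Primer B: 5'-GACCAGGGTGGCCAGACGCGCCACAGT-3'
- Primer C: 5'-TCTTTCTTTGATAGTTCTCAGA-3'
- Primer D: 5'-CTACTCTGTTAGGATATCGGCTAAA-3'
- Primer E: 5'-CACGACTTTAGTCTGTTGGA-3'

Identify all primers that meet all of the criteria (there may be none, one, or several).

Primer A (24 nt, A=4 T=3 G=9 C=8): longest run = 3 ✓; Tm = 2·7 + 4·17 = 82°C, outside 67–77°C ✗ — fails.
Primer B (27 nt, A=6 T=2 G=10 C=9): longest run = 3 ✓; Tm = 2·8 + 4·19 = 92°C, outside 67–77°C ✗ — fails.
Primer C (22 nt, A=4 T=11 G=3 C=4): longest run = 3 ✓; Tm = 2·15 + 4·7 = 58°C, outside 67–77°C ✗ — fails.
Primer D (25 nt, A=7 T=8 G=5 C=5): longest run = 3 ✓; Tm = 2·15 + 4·10 = 70°C ✓ — passes.
Primer E (20 nt, A=4 T=7 G=5 C=4): longest run = 3 ✓; Tm = 2·11 + 4·9 = 58°C, outside 67–77°C ✗ — fails.

Primer D only.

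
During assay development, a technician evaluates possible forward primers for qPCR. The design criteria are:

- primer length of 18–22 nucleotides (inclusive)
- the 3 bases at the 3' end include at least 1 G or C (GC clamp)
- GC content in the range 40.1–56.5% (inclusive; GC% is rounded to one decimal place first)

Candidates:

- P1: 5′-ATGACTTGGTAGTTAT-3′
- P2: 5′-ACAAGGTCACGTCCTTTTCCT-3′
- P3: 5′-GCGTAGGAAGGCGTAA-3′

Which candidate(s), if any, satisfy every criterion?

P2 only.

P1 (16 nt, A=4 T=7 G=4 C=1): length 16, outside 18–22 ✗; 3' end TAT has 0 G/C, need ≥1 ✗; GC 5/16 = 31.3%, outside 40.1–56.5% ✗ — fails.
P2 (21 nt, A=4 T=7 G=3 C=7): length 21 ✓; 3' end CCT has 2 G/C ✓; GC 10/21 = 47.6% ✓ — passes.
P3 (16 nt, A=5 T=2 G=7 C=2): length 16, outside 18–22 ✗; 3' end TAA has 0 G/C, need ≥1 ✗; GC 9/16 = 56.3% ✓ — fails.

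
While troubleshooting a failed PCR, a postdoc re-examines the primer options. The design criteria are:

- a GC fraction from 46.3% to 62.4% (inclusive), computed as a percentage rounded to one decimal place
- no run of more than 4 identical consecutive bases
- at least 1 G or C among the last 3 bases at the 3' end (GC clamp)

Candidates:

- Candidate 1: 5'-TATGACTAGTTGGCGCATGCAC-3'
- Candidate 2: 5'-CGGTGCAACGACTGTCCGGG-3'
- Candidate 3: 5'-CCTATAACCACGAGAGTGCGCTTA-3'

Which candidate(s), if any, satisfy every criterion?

Candidate 1 only.

Candidate 1 (22 nt, A=5 T=6 G=6 C=5): GC 11/22 = 50.0% ✓; longest run = 2 ✓; 3' end CAC has 2 G/C ✓ — passes.
Candidate 2 (20 nt, A=3 T=3 G=8 C=6): GC 14/20 = 70.0%, outside 46.3–62.4% ✗; longest run = 3 ✓; 3' end GGG has 3 G/C ✓ — fails.
Candidate 3 (24 nt, A=7 T=5 G=5 C=7): GC 12/24 = 50.0% ✓; longest run = 2 ✓; 3' end TTA has 0 G/C, need ≥1 ✗ — fails.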